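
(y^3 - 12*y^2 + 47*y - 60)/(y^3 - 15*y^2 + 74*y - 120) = (y - 3)/(y - 6)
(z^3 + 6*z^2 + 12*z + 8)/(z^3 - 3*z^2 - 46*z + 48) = (z^3 + 6*z^2 + 12*z + 8)/(z^3 - 3*z^2 - 46*z + 48)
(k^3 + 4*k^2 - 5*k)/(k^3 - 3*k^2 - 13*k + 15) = k*(k + 5)/(k^2 - 2*k - 15)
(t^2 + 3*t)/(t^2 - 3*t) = (t + 3)/(t - 3)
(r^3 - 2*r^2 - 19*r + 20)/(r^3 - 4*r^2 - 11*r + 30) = (r^2 + 3*r - 4)/(r^2 + r - 6)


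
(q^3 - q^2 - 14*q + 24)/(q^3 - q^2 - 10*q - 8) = (-q^3 + q^2 + 14*q - 24)/(-q^3 + q^2 + 10*q + 8)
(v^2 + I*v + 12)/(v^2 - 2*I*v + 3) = (v + 4*I)/(v + I)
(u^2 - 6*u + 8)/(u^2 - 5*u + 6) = (u - 4)/(u - 3)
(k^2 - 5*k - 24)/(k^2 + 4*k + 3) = (k - 8)/(k + 1)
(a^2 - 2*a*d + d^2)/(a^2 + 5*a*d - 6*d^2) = (a - d)/(a + 6*d)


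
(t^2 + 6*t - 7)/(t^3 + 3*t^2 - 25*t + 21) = 1/(t - 3)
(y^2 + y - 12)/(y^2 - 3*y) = (y + 4)/y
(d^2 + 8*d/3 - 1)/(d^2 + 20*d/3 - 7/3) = (d + 3)/(d + 7)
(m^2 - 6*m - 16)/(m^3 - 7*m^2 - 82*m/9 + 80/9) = 9*(m + 2)/(9*m^2 + 9*m - 10)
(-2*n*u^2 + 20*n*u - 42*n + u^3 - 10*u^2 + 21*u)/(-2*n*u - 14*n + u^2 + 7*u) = (u^2 - 10*u + 21)/(u + 7)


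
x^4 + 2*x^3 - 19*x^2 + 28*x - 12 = (x - 2)*(x - 1)^2*(x + 6)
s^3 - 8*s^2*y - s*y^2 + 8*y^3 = (s - 8*y)*(s - y)*(s + y)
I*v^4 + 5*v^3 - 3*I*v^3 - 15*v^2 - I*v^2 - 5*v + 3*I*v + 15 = (v - 3)*(v + 1)*(v - 5*I)*(I*v - I)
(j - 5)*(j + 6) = j^2 + j - 30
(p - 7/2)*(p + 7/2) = p^2 - 49/4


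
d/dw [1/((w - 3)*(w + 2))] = (1 - 2*w)/(w^4 - 2*w^3 - 11*w^2 + 12*w + 36)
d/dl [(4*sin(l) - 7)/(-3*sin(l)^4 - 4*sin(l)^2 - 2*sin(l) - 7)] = 2*(18*sin(l)^4 - 42*sin(l)^3 + 8*sin(l)^2 - 28*sin(l) - 21)*cos(l)/(3*sin(l)^4 + 4*sin(l)^2 + 2*sin(l) + 7)^2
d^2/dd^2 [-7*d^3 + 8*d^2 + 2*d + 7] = 16 - 42*d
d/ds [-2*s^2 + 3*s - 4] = 3 - 4*s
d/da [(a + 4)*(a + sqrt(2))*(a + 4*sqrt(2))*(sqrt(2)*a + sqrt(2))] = 4*sqrt(2)*a^3 + 15*sqrt(2)*a^2 + 30*a^2 + 24*sqrt(2)*a + 100*a + 40 + 40*sqrt(2)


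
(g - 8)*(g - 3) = g^2 - 11*g + 24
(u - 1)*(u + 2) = u^2 + u - 2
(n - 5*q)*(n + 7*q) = n^2 + 2*n*q - 35*q^2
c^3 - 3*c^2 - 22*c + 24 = (c - 6)*(c - 1)*(c + 4)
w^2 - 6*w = w*(w - 6)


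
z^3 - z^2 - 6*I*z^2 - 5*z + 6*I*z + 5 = (z - 1)*(z - 5*I)*(z - I)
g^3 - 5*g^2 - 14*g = g*(g - 7)*(g + 2)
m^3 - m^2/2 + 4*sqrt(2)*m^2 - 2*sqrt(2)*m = m*(m - 1/2)*(m + 4*sqrt(2))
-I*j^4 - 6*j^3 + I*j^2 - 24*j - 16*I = (j - 4*I)^2*(j + I)*(-I*j + 1)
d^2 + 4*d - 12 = (d - 2)*(d + 6)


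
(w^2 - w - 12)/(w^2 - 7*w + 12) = (w + 3)/(w - 3)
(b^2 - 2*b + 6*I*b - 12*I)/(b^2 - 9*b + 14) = (b + 6*I)/(b - 7)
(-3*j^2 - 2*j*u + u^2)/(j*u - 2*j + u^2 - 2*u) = (-3*j + u)/(u - 2)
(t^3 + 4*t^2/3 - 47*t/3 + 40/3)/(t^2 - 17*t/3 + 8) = (t^2 + 4*t - 5)/(t - 3)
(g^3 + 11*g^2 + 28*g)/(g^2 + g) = (g^2 + 11*g + 28)/(g + 1)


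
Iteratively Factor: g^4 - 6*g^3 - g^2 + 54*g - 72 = (g + 3)*(g^3 - 9*g^2 + 26*g - 24) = (g - 3)*(g + 3)*(g^2 - 6*g + 8) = (g - 3)*(g - 2)*(g + 3)*(g - 4)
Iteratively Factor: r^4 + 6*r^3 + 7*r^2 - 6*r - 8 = (r + 4)*(r^3 + 2*r^2 - r - 2) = (r - 1)*(r + 4)*(r^2 + 3*r + 2) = (r - 1)*(r + 2)*(r + 4)*(r + 1)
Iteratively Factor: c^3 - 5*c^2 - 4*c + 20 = (c - 5)*(c^2 - 4) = (c - 5)*(c + 2)*(c - 2)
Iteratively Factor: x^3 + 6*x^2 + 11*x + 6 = (x + 2)*(x^2 + 4*x + 3) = (x + 1)*(x + 2)*(x + 3)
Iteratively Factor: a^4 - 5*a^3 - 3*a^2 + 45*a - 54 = (a - 3)*(a^3 - 2*a^2 - 9*a + 18) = (a - 3)*(a - 2)*(a^2 - 9) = (a - 3)^2*(a - 2)*(a + 3)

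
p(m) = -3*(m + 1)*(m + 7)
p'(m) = -6*m - 24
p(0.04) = -21.96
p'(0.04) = -24.24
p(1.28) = -56.64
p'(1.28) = -31.68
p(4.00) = -165.00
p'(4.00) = -48.00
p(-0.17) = -17.01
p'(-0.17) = -22.98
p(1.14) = -52.26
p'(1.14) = -30.84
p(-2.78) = 22.53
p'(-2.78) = -7.32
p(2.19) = -87.95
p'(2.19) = -37.14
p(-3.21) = 25.13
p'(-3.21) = -4.74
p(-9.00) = -48.00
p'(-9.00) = 30.00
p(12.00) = -741.00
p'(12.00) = -96.00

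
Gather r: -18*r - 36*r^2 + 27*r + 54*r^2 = 18*r^2 + 9*r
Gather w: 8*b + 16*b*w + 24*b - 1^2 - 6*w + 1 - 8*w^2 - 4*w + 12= 32*b - 8*w^2 + w*(16*b - 10) + 12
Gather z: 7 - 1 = 6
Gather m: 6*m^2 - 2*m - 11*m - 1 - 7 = 6*m^2 - 13*m - 8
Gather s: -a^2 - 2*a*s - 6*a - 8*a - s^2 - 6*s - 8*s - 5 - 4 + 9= -a^2 - 14*a - s^2 + s*(-2*a - 14)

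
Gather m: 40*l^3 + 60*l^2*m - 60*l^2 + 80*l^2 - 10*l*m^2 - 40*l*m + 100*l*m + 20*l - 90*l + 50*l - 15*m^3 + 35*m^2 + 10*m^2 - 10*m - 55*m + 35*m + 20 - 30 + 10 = 40*l^3 + 20*l^2 - 20*l - 15*m^3 + m^2*(45 - 10*l) + m*(60*l^2 + 60*l - 30)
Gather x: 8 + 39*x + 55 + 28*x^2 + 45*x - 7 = 28*x^2 + 84*x + 56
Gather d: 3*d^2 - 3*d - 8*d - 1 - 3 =3*d^2 - 11*d - 4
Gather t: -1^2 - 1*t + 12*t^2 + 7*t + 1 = 12*t^2 + 6*t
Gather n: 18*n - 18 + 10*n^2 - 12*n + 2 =10*n^2 + 6*n - 16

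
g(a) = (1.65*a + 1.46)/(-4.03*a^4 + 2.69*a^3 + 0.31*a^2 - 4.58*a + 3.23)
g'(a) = (1.65*a + 1.46)*(16.12*a^3 - 8.07*a^2 - 0.62*a + 4.58)/(-4.03*a^4 + 2.69*a^3 + 0.31*a^2 - 4.58*a + 3.23)^2 + 1.65/(-4.03*a^4 + 2.69*a^3 + 0.31*a^2 - 4.58*a + 3.23) = (19.9485*a^4 + 14.6582*a^3 - 12.2937*a^2 - 0.9052*a + 12.0163)/(16.2409*a^8 - 21.6814*a^7 + 4.7375*a^6 + 38.5826*a^5 - 50.5781*a^4 + 14.5378*a^3 + 22.979*a^2 - 29.5868*a + 10.4329)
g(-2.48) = 0.01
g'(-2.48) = 0.01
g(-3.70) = 0.01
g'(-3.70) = 0.00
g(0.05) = 0.51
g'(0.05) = 1.33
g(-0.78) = 0.04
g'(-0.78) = 0.32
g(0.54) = 2.53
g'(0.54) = 13.87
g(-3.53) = 0.01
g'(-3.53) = 0.00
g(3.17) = -0.02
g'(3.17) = 0.02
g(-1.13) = 0.25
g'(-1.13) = 3.20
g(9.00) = -0.00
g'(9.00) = 0.00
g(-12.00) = 0.00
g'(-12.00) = 0.00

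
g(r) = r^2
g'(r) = 2*r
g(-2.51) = 6.30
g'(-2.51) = -5.02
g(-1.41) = 1.99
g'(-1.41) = -2.82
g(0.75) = 0.56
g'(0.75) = 1.50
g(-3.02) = 9.12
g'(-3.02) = -6.04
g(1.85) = 3.42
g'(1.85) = 3.70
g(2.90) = 8.41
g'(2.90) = 5.80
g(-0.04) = 0.00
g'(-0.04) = -0.08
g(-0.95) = 0.90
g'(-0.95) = -1.90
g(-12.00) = 144.00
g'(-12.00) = -24.00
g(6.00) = 36.00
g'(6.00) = 12.00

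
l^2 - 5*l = l*(l - 5)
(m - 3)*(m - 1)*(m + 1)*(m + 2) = m^4 - m^3 - 7*m^2 + m + 6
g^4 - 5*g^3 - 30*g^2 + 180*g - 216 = (g - 6)*(g - 3)*(g - 2)*(g + 6)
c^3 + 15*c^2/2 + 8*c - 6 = (c - 1/2)*(c + 2)*(c + 6)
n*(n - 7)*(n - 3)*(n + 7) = n^4 - 3*n^3 - 49*n^2 + 147*n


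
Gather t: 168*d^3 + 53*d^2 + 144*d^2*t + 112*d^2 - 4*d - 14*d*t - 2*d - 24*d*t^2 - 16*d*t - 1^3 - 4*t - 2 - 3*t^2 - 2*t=168*d^3 + 165*d^2 - 6*d + t^2*(-24*d - 3) + t*(144*d^2 - 30*d - 6) - 3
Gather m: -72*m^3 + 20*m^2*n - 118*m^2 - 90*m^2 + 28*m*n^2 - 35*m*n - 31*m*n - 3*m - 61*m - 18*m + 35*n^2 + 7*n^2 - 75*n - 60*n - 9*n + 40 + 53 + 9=-72*m^3 + m^2*(20*n - 208) + m*(28*n^2 - 66*n - 82) + 42*n^2 - 144*n + 102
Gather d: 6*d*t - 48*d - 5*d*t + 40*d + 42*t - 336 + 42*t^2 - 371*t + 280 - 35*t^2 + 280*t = d*(t - 8) + 7*t^2 - 49*t - 56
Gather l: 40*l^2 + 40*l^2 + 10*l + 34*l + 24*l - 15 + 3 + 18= 80*l^2 + 68*l + 6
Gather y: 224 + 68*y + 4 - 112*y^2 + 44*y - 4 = -112*y^2 + 112*y + 224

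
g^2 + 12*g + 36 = (g + 6)^2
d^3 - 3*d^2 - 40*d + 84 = (d - 7)*(d - 2)*(d + 6)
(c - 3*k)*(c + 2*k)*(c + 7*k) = c^3 + 6*c^2*k - 13*c*k^2 - 42*k^3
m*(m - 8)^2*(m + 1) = m^4 - 15*m^3 + 48*m^2 + 64*m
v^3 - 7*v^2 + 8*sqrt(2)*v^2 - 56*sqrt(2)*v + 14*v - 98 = (v - 7)*(v + sqrt(2))*(v + 7*sqrt(2))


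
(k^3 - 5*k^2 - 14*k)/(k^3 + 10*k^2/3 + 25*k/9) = 9*(k^2 - 5*k - 14)/(9*k^2 + 30*k + 25)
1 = 1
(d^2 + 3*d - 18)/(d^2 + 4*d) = (d^2 + 3*d - 18)/(d*(d + 4))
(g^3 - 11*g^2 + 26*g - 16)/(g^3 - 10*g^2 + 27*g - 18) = (g^2 - 10*g + 16)/(g^2 - 9*g + 18)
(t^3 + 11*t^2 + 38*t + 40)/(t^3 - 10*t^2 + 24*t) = (t^3 + 11*t^2 + 38*t + 40)/(t*(t^2 - 10*t + 24))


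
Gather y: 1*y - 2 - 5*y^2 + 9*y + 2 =-5*y^2 + 10*y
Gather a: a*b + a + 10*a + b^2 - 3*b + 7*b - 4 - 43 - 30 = a*(b + 11) + b^2 + 4*b - 77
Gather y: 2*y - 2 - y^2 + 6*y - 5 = -y^2 + 8*y - 7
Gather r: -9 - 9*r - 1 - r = -10*r - 10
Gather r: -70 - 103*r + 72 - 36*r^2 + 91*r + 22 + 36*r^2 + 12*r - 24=0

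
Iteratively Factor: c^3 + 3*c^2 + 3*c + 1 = (c + 1)*(c^2 + 2*c + 1) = (c + 1)^2*(c + 1)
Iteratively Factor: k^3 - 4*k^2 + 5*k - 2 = (k - 1)*(k^2 - 3*k + 2) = (k - 1)^2*(k - 2)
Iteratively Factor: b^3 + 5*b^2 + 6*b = (b + 3)*(b^2 + 2*b) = (b + 2)*(b + 3)*(b)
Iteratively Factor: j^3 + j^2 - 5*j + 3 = (j - 1)*(j^2 + 2*j - 3) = (j - 1)*(j + 3)*(j - 1)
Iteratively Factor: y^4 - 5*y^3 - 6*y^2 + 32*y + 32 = (y + 1)*(y^3 - 6*y^2 + 32) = (y - 4)*(y + 1)*(y^2 - 2*y - 8) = (y - 4)*(y + 1)*(y + 2)*(y - 4)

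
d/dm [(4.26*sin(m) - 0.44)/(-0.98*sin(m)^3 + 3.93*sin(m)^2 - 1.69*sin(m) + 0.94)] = (8.3496*sin(m)^3 - 18.0354*sin(m)^2 + 3.4584*sin(m) + 3.2608)*cos(m)/(0.9604*sin(m)^6 - 7.7028*sin(m)^5 + 18.7573*sin(m)^4 - 15.1258*sin(m)^3 + 10.2445*sin(m)^2 - 3.1772*sin(m) + 0.8836)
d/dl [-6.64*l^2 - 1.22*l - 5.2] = -13.28*l - 1.22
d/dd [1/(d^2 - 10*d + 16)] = 2*(5 - d)/(d^2 - 10*d + 16)^2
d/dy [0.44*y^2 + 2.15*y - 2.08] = 0.88*y + 2.15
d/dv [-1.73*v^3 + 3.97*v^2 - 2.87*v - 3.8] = -5.19*v^2 + 7.94*v - 2.87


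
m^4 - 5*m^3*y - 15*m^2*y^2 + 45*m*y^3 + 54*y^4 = (m - 6*y)*(m - 3*y)*(m + y)*(m + 3*y)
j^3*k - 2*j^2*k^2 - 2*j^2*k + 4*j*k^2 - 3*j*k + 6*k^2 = (j - 3)*(j - 2*k)*(j*k + k)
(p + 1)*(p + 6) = p^2 + 7*p + 6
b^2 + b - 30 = (b - 5)*(b + 6)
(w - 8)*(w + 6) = w^2 - 2*w - 48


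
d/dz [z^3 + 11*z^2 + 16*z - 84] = 3*z^2 + 22*z + 16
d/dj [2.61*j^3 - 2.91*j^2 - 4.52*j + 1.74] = 7.83*j^2 - 5.82*j - 4.52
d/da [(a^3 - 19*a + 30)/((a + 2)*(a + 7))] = (a^4 + 18*a^3 + 61*a^2 - 60*a - 536)/(a^4 + 18*a^3 + 109*a^2 + 252*a + 196)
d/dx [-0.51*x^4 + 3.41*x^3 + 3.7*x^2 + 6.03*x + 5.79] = -2.04*x^3 + 10.23*x^2 + 7.4*x + 6.03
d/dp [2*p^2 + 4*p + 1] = 4*p + 4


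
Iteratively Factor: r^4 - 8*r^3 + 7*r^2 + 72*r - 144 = (r - 4)*(r^3 - 4*r^2 - 9*r + 36) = (r - 4)*(r - 3)*(r^2 - r - 12) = (r - 4)*(r - 3)*(r + 3)*(r - 4)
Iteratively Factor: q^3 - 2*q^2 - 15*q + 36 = (q - 3)*(q^2 + q - 12) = (q - 3)^2*(q + 4)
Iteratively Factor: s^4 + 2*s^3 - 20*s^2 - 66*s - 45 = (s + 3)*(s^3 - s^2 - 17*s - 15) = (s + 3)^2*(s^2 - 4*s - 5) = (s - 5)*(s + 3)^2*(s + 1)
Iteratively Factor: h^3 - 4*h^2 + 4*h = (h - 2)*(h^2 - 2*h) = h*(h - 2)*(h - 2)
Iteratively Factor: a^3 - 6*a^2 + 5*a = (a - 5)*(a^2 - a) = a*(a - 5)*(a - 1)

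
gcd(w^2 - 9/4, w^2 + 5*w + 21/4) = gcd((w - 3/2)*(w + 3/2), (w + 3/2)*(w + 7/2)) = w + 3/2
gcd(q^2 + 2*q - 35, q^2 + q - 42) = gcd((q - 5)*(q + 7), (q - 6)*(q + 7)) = q + 7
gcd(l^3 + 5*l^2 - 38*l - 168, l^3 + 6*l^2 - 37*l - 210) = l^2 + l - 42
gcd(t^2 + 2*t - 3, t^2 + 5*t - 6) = t - 1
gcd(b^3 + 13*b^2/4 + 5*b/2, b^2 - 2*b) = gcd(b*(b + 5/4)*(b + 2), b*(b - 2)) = b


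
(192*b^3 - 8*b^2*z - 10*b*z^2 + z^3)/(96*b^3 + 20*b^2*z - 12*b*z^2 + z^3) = (4*b + z)/(2*b + z)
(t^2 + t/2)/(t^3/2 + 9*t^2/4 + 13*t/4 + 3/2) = 2*t*(2*t + 1)/(2*t^3 + 9*t^2 + 13*t + 6)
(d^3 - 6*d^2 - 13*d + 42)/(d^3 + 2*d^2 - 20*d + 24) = (d^2 - 4*d - 21)/(d^2 + 4*d - 12)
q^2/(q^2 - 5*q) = q/(q - 5)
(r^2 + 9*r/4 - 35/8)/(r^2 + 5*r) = (8*r^2 + 18*r - 35)/(8*r*(r + 5))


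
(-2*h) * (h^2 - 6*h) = -2*h^3 + 12*h^2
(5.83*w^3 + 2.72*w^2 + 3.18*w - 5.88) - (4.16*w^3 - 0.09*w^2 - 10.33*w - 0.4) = 1.67*w^3 + 2.81*w^2 + 13.51*w - 5.48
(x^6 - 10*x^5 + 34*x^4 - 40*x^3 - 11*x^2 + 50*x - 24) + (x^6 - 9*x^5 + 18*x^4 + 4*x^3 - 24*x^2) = 2*x^6 - 19*x^5 + 52*x^4 - 36*x^3 - 35*x^2 + 50*x - 24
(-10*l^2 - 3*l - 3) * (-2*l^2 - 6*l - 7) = 20*l^4 + 66*l^3 + 94*l^2 + 39*l + 21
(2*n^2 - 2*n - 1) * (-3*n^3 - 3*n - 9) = -6*n^5 + 6*n^4 - 3*n^3 - 12*n^2 + 21*n + 9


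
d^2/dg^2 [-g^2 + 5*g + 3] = -2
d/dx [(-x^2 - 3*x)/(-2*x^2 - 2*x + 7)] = (-4*x^2 - 14*x - 21)/(4*x^4 + 8*x^3 - 24*x^2 - 28*x + 49)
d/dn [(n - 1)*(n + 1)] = 2*n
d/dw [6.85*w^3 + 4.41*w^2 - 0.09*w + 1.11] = 20.55*w^2 + 8.82*w - 0.09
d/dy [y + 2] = 1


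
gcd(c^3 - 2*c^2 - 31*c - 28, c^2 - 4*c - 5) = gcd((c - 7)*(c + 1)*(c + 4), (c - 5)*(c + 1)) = c + 1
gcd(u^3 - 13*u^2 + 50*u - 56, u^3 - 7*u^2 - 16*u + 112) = u^2 - 11*u + 28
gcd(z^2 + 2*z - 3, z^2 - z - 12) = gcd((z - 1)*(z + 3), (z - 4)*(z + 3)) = z + 3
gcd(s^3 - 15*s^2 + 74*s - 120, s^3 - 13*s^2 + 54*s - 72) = s^2 - 10*s + 24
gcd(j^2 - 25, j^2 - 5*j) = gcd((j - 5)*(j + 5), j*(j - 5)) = j - 5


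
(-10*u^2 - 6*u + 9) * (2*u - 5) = -20*u^3 + 38*u^2 + 48*u - 45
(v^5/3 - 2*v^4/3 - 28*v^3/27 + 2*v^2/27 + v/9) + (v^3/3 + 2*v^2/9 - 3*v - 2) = v^5/3 - 2*v^4/3 - 19*v^3/27 + 8*v^2/27 - 26*v/9 - 2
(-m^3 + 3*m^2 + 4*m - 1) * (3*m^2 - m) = -3*m^5 + 10*m^4 + 9*m^3 - 7*m^2 + m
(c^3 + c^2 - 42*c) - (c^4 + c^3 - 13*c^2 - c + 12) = -c^4 + 14*c^2 - 41*c - 12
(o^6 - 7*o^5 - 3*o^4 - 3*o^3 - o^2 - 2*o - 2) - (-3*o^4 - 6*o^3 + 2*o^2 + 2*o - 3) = o^6 - 7*o^5 + 3*o^3 - 3*o^2 - 4*o + 1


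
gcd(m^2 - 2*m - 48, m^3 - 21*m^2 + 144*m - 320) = m - 8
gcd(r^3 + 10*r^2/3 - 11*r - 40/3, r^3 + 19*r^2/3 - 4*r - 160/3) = r^2 + 7*r/3 - 40/3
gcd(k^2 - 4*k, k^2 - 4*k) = k^2 - 4*k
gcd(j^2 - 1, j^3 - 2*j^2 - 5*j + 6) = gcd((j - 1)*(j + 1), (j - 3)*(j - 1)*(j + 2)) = j - 1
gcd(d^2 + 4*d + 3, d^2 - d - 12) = d + 3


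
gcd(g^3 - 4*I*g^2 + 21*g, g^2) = g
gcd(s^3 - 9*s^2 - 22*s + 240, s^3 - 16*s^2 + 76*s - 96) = s^2 - 14*s + 48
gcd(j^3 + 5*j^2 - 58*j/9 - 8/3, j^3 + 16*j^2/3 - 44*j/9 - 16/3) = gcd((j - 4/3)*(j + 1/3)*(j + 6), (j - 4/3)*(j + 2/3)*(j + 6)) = j^2 + 14*j/3 - 8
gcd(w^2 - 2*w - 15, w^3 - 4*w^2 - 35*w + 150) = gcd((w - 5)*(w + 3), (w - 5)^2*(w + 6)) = w - 5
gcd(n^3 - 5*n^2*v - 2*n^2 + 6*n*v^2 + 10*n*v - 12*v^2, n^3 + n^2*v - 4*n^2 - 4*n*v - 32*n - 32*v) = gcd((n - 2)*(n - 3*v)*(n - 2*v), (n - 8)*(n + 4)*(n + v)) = 1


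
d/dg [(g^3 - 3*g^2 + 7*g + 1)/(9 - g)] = 2*(-g^3 + 15*g^2 - 27*g + 32)/(g^2 - 18*g + 81)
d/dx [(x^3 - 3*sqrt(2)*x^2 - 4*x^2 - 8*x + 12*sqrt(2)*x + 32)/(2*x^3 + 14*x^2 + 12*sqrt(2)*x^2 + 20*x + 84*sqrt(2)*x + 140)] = (11*x^4 + 9*sqrt(2)*x^4 + 36*x^3 + 60*sqrt(2)*x^3 - 234*sqrt(2)*x^2 - 266*x^2 - 804*sqrt(2)*x - 1008*x - 880 - 504*sqrt(2))/(2*(x^6 + 14*x^5 + 12*sqrt(2)*x^5 + 141*x^4 + 168*sqrt(2)*x^4 + 708*sqrt(2)*x^3 + 1288*x^3 + 1680*sqrt(2)*x^2 + 4608*x^2 + 1400*x + 5880*sqrt(2)*x + 4900))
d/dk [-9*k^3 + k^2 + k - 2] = -27*k^2 + 2*k + 1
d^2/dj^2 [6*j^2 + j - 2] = 12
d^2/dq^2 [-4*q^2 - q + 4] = -8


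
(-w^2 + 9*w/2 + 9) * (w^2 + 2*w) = -w^4 + 5*w^3/2 + 18*w^2 + 18*w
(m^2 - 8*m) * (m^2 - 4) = m^4 - 8*m^3 - 4*m^2 + 32*m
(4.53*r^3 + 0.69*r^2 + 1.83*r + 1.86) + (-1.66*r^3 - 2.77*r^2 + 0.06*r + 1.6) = 2.87*r^3 - 2.08*r^2 + 1.89*r + 3.46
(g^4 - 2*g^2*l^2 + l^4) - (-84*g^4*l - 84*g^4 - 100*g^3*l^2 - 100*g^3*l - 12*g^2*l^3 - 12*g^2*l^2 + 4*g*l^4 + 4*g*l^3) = 84*g^4*l + 85*g^4 + 100*g^3*l^2 + 100*g^3*l + 12*g^2*l^3 + 10*g^2*l^2 - 4*g*l^4 - 4*g*l^3 + l^4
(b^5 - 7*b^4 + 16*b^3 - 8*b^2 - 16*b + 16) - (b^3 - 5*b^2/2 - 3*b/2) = b^5 - 7*b^4 + 15*b^3 - 11*b^2/2 - 29*b/2 + 16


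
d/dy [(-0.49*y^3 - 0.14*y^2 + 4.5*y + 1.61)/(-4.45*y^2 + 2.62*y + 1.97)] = (2.1805*y^4 - 2.5676*y^3 + 16.7623*y^2 + 13.7774*y + 4.6468)/(19.8025*y^4 - 23.318*y^3 - 10.6686*y^2 + 10.3228*y + 3.8809)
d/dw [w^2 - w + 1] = 2*w - 1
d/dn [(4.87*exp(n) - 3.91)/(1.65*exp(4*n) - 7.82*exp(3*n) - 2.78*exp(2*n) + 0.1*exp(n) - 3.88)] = (-24.1065*exp(4*n) + 101.9728*exp(3*n) - 78.19*exp(2*n) - 21.7396*exp(n) - 18.5046)*exp(n)/(2.7225*exp(8*n) - 25.806*exp(7*n) + 51.9784*exp(6*n) + 43.8092*exp(5*n) - 6.6396*exp(4*n) + 60.1272*exp(3*n) + 21.5828*exp(2*n) - 0.776*exp(n) + 15.0544)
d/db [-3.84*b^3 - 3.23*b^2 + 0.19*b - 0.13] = -11.52*b^2 - 6.46*b + 0.19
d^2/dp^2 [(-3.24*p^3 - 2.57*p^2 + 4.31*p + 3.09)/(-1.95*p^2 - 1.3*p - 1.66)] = (2.8421709430404e-14*p^5 - 55.83201*p^3 - 78.46137*p^2 + 90.278784*p + 42.326204)/(7.414875*p^6 + 14.82975*p^5 + 28.82295*p^4 + 27.4456*p^3 + 24.53646*p^2 + 10.74684*p + 4.574296)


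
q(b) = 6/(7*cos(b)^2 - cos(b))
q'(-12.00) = 2.03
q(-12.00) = 1.45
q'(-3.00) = 0.20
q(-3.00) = 0.76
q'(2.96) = -0.27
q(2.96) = 0.77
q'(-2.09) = 8.40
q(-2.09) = 2.70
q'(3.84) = 1.91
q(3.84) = 1.23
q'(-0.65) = -2.78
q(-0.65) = 1.65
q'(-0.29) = -0.71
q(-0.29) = 1.10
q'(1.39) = 4139.09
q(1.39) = 128.99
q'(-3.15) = -0.01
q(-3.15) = 0.75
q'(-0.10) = -0.22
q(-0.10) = 1.01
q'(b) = 6*(14*sin(b)*cos(b) - sin(b))/(7*cos(b)^2 - cos(b))^2 = 6*(-sin(b)/cos(b)^2 + 14*tan(b))/(7*cos(b) - 1)^2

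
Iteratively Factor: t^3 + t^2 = (t)*(t^2 + t) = t^2*(t + 1)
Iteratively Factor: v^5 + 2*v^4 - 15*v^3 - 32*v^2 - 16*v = (v + 1)*(v^4 + v^3 - 16*v^2 - 16*v) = v*(v + 1)*(v^3 + v^2 - 16*v - 16) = v*(v + 1)^2*(v^2 - 16) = v*(v - 4)*(v + 1)^2*(v + 4)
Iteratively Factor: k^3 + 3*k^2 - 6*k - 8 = (k + 1)*(k^2 + 2*k - 8) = (k + 1)*(k + 4)*(k - 2)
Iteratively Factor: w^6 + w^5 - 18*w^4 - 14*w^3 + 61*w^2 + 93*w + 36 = (w - 3)*(w^5 + 4*w^4 - 6*w^3 - 32*w^2 - 35*w - 12) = (w - 3)*(w + 1)*(w^4 + 3*w^3 - 9*w^2 - 23*w - 12) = (w - 3)*(w + 1)^2*(w^3 + 2*w^2 - 11*w - 12) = (w - 3)*(w + 1)^2*(w + 4)*(w^2 - 2*w - 3) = (w - 3)^2*(w + 1)^2*(w + 4)*(w + 1)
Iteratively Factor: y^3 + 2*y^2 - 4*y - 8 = (y + 2)*(y^2 - 4) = (y + 2)^2*(y - 2)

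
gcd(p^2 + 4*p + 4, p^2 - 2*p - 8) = p + 2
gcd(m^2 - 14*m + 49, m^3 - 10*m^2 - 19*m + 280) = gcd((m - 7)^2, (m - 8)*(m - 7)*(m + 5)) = m - 7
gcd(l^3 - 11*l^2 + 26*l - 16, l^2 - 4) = l - 2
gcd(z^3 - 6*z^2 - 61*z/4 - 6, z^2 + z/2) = z + 1/2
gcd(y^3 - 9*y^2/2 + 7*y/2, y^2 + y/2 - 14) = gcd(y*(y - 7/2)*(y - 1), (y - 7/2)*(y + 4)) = y - 7/2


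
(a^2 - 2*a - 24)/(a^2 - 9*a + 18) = (a + 4)/(a - 3)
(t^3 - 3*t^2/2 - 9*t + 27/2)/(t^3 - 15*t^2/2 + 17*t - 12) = (t^2 - 9)/(t^2 - 6*t + 8)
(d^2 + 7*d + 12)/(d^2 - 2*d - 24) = (d + 3)/(d - 6)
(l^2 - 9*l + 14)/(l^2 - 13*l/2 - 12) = 2*(-l^2 + 9*l - 14)/(-2*l^2 + 13*l + 24)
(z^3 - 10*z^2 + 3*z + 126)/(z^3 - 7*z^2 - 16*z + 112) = (z^2 - 3*z - 18)/(z^2 - 16)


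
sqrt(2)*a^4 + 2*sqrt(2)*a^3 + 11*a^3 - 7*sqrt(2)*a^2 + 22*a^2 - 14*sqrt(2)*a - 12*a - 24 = (a + 2)*(a - sqrt(2))*(a + 6*sqrt(2))*(sqrt(2)*a + 1)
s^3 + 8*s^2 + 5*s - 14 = (s - 1)*(s + 2)*(s + 7)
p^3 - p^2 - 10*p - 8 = (p - 4)*(p + 1)*(p + 2)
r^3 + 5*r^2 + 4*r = r*(r + 1)*(r + 4)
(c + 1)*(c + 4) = c^2 + 5*c + 4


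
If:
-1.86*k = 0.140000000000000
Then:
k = -0.08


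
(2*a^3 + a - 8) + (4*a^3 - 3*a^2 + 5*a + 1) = 6*a^3 - 3*a^2 + 6*a - 7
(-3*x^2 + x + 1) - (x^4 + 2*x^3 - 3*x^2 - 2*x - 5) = -x^4 - 2*x^3 + 3*x + 6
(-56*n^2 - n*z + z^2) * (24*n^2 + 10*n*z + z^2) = -1344*n^4 - 584*n^3*z - 42*n^2*z^2 + 9*n*z^3 + z^4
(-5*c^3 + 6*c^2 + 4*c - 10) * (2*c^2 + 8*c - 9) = -10*c^5 - 28*c^4 + 101*c^3 - 42*c^2 - 116*c + 90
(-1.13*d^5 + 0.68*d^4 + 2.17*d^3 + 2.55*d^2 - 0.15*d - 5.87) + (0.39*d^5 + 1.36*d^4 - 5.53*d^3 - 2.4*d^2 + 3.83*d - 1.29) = -0.74*d^5 + 2.04*d^4 - 3.36*d^3 + 0.15*d^2 + 3.68*d - 7.16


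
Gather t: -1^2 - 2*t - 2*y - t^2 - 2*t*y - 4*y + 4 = -t^2 + t*(-2*y - 2) - 6*y + 3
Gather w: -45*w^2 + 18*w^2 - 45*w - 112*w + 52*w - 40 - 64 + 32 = -27*w^2 - 105*w - 72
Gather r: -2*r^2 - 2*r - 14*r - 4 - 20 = -2*r^2 - 16*r - 24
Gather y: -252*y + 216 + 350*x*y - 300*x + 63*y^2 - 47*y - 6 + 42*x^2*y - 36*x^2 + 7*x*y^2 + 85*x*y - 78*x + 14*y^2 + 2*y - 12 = -36*x^2 - 378*x + y^2*(7*x + 77) + y*(42*x^2 + 435*x - 297) + 198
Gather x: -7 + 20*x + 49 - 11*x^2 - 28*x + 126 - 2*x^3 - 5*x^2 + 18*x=-2*x^3 - 16*x^2 + 10*x + 168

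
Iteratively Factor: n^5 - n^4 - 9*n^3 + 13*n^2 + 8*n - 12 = (n - 2)*(n^4 + n^3 - 7*n^2 - n + 6) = (n - 2)^2*(n^3 + 3*n^2 - n - 3) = (n - 2)^2*(n + 3)*(n^2 - 1) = (n - 2)^2*(n - 1)*(n + 3)*(n + 1)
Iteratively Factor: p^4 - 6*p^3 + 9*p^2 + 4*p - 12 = (p - 2)*(p^3 - 4*p^2 + p + 6) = (p - 3)*(p - 2)*(p^2 - p - 2) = (p - 3)*(p - 2)^2*(p + 1)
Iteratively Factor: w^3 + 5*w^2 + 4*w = (w + 1)*(w^2 + 4*w) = w*(w + 1)*(w + 4)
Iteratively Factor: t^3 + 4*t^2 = (t + 4)*(t^2) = t*(t + 4)*(t)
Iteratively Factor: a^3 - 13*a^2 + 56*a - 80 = (a - 4)*(a^2 - 9*a + 20) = (a - 4)^2*(a - 5)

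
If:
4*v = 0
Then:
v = 0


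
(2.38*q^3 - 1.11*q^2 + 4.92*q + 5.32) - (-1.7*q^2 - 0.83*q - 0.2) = 2.38*q^3 + 0.59*q^2 + 5.75*q + 5.52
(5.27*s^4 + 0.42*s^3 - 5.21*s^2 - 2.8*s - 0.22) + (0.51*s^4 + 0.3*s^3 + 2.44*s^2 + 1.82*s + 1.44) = 5.78*s^4 + 0.72*s^3 - 2.77*s^2 - 0.98*s + 1.22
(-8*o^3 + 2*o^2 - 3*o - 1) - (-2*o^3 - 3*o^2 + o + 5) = -6*o^3 + 5*o^2 - 4*o - 6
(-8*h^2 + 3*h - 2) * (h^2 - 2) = -8*h^4 + 3*h^3 + 14*h^2 - 6*h + 4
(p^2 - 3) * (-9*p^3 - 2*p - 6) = -9*p^5 + 25*p^3 - 6*p^2 + 6*p + 18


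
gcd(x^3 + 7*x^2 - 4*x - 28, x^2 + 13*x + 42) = x + 7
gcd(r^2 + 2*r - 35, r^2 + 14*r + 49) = r + 7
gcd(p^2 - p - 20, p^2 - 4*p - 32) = p + 4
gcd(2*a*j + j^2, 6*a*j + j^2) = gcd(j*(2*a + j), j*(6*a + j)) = j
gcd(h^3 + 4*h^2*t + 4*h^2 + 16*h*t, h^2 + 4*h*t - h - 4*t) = h + 4*t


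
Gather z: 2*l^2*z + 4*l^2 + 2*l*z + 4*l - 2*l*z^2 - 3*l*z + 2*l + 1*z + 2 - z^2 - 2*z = 4*l^2 + 6*l + z^2*(-2*l - 1) + z*(2*l^2 - l - 1) + 2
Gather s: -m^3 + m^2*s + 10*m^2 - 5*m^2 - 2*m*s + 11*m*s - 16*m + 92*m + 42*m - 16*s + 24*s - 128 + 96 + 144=-m^3 + 5*m^2 + 118*m + s*(m^2 + 9*m + 8) + 112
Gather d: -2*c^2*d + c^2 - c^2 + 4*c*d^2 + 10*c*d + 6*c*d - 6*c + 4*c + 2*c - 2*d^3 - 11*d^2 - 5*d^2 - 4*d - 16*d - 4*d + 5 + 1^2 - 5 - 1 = -2*d^3 + d^2*(4*c - 16) + d*(-2*c^2 + 16*c - 24)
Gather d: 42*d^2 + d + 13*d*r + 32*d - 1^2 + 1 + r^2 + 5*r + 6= 42*d^2 + d*(13*r + 33) + r^2 + 5*r + 6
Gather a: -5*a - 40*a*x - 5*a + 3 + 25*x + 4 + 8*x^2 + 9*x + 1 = a*(-40*x - 10) + 8*x^2 + 34*x + 8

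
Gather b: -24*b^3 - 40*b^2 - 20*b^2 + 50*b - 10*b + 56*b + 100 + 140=-24*b^3 - 60*b^2 + 96*b + 240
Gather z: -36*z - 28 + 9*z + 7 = -27*z - 21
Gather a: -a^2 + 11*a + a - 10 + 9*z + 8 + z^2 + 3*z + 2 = -a^2 + 12*a + z^2 + 12*z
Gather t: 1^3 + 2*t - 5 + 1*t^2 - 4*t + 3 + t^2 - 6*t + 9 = 2*t^2 - 8*t + 8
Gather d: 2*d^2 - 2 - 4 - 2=2*d^2 - 8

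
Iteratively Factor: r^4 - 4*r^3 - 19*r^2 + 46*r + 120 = (r + 3)*(r^3 - 7*r^2 + 2*r + 40) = (r - 4)*(r + 3)*(r^2 - 3*r - 10) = (r - 4)*(r + 2)*(r + 3)*(r - 5)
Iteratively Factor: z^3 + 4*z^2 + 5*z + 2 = (z + 2)*(z^2 + 2*z + 1) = (z + 1)*(z + 2)*(z + 1)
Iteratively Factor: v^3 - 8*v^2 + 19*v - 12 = (v - 4)*(v^2 - 4*v + 3) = (v - 4)*(v - 1)*(v - 3)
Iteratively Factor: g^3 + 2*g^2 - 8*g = (g + 4)*(g^2 - 2*g) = (g - 2)*(g + 4)*(g)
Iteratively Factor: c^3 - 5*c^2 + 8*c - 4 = (c - 1)*(c^2 - 4*c + 4) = (c - 2)*(c - 1)*(c - 2)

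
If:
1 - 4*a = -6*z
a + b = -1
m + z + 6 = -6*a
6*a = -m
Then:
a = -35/4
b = 31/4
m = 105/2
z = -6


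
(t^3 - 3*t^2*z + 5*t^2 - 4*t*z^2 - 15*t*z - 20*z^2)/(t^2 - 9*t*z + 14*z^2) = (t^3 - 3*t^2*z + 5*t^2 - 4*t*z^2 - 15*t*z - 20*z^2)/(t^2 - 9*t*z + 14*z^2)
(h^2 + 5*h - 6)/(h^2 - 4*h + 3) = (h + 6)/(h - 3)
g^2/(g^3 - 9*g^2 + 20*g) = g/(g^2 - 9*g + 20)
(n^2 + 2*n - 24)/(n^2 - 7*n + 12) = (n + 6)/(n - 3)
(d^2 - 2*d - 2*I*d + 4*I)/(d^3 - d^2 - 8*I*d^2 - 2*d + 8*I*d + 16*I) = (d - 2*I)/(d^2 + d*(1 - 8*I) - 8*I)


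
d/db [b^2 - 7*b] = 2*b - 7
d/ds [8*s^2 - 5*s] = 16*s - 5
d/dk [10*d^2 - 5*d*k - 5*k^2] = -5*d - 10*k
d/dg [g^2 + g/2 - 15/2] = 2*g + 1/2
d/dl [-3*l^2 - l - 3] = -6*l - 1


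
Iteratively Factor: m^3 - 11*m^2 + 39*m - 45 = (m - 5)*(m^2 - 6*m + 9) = (m - 5)*(m - 3)*(m - 3)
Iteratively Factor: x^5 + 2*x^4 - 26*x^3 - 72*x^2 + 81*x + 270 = (x + 3)*(x^4 - x^3 - 23*x^2 - 3*x + 90) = (x - 2)*(x + 3)*(x^3 + x^2 - 21*x - 45) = (x - 2)*(x + 3)^2*(x^2 - 2*x - 15) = (x - 5)*(x - 2)*(x + 3)^2*(x + 3)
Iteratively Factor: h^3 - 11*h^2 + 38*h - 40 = (h - 5)*(h^2 - 6*h + 8) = (h - 5)*(h - 4)*(h - 2)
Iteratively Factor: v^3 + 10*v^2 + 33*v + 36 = (v + 3)*(v^2 + 7*v + 12) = (v + 3)*(v + 4)*(v + 3)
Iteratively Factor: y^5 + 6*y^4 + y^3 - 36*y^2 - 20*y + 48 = (y + 4)*(y^4 + 2*y^3 - 7*y^2 - 8*y + 12) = (y - 1)*(y + 4)*(y^3 + 3*y^2 - 4*y - 12) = (y - 1)*(y + 3)*(y + 4)*(y^2 - 4) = (y - 2)*(y - 1)*(y + 3)*(y + 4)*(y + 2)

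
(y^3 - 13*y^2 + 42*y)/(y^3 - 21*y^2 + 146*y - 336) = y/(y - 8)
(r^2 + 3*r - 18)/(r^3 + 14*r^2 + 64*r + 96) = (r - 3)/(r^2 + 8*r + 16)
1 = 1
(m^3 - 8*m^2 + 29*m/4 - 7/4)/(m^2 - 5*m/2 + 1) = (2*m^2 - 15*m + 7)/(2*(m - 2))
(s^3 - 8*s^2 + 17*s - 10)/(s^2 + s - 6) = (s^2 - 6*s + 5)/(s + 3)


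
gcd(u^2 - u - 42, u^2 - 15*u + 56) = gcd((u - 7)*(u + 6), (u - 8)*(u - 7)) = u - 7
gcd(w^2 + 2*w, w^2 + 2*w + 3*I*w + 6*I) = w + 2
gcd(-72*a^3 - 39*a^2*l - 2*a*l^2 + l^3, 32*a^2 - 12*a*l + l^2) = 8*a - l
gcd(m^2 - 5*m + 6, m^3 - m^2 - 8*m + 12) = m - 2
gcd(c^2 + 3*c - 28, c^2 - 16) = c - 4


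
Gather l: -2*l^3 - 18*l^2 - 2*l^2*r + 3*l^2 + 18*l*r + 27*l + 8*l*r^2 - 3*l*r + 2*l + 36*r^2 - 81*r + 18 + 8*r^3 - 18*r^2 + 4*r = -2*l^3 + l^2*(-2*r - 15) + l*(8*r^2 + 15*r + 29) + 8*r^3 + 18*r^2 - 77*r + 18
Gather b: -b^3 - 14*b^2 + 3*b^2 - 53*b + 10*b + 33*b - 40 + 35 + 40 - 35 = -b^3 - 11*b^2 - 10*b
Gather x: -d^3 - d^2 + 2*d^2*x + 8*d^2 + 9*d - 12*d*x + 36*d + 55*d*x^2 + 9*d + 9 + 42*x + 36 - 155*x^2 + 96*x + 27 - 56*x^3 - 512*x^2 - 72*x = -d^3 + 7*d^2 + 54*d - 56*x^3 + x^2*(55*d - 667) + x*(2*d^2 - 12*d + 66) + 72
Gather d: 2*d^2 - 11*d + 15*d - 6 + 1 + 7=2*d^2 + 4*d + 2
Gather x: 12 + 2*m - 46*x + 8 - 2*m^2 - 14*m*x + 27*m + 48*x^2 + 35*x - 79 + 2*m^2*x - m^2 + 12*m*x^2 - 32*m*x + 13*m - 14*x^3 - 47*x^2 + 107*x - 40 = -3*m^2 + 42*m - 14*x^3 + x^2*(12*m + 1) + x*(2*m^2 - 46*m + 96) - 99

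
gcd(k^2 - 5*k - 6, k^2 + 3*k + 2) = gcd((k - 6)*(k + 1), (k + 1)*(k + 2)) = k + 1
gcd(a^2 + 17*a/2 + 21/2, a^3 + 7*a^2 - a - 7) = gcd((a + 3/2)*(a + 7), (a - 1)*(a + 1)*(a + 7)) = a + 7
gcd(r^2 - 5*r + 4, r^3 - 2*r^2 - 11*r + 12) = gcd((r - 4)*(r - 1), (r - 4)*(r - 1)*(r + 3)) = r^2 - 5*r + 4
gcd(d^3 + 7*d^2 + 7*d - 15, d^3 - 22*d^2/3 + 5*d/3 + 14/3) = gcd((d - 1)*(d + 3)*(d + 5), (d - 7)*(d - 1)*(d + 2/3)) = d - 1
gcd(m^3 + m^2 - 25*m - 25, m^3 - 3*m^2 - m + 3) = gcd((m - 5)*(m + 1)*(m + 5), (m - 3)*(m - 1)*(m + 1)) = m + 1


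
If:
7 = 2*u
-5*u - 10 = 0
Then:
No Solution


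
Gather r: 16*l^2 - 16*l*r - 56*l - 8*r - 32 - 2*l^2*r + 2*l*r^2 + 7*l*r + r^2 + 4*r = 16*l^2 - 56*l + r^2*(2*l + 1) + r*(-2*l^2 - 9*l - 4) - 32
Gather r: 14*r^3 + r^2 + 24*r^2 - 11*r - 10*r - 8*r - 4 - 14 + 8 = 14*r^3 + 25*r^2 - 29*r - 10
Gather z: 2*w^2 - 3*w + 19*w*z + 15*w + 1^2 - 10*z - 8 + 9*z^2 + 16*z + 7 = 2*w^2 + 12*w + 9*z^2 + z*(19*w + 6)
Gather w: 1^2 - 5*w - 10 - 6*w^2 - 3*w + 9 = -6*w^2 - 8*w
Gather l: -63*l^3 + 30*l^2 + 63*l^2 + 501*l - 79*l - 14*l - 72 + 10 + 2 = -63*l^3 + 93*l^2 + 408*l - 60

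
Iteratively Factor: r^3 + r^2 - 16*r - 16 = (r - 4)*(r^2 + 5*r + 4) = (r - 4)*(r + 4)*(r + 1)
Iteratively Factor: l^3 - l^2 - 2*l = (l - 2)*(l^2 + l) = (l - 2)*(l + 1)*(l)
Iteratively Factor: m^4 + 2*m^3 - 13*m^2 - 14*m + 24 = (m - 3)*(m^3 + 5*m^2 + 2*m - 8) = (m - 3)*(m + 4)*(m^2 + m - 2) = (m - 3)*(m + 2)*(m + 4)*(m - 1)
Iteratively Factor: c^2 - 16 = (c - 4)*(c + 4)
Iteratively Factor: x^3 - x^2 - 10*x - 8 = (x + 1)*(x^2 - 2*x - 8) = (x + 1)*(x + 2)*(x - 4)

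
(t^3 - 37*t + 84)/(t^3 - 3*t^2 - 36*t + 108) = (t^2 + 3*t - 28)/(t^2 - 36)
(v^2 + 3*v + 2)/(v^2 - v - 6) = (v + 1)/(v - 3)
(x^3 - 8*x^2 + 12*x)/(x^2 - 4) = x*(x - 6)/(x + 2)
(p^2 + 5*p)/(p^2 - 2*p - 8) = p*(p + 5)/(p^2 - 2*p - 8)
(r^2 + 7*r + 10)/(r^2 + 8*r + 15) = (r + 2)/(r + 3)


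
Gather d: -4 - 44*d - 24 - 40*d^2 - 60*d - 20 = -40*d^2 - 104*d - 48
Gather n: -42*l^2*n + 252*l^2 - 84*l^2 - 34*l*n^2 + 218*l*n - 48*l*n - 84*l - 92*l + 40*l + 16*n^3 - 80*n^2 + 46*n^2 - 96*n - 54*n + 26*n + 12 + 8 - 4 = 168*l^2 - 136*l + 16*n^3 + n^2*(-34*l - 34) + n*(-42*l^2 + 170*l - 124) + 16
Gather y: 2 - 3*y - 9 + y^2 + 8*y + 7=y^2 + 5*y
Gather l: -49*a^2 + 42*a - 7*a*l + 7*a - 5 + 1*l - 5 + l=-49*a^2 + 49*a + l*(2 - 7*a) - 10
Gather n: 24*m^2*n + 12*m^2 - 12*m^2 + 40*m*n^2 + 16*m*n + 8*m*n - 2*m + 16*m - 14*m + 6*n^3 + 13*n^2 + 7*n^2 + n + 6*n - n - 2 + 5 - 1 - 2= 6*n^3 + n^2*(40*m + 20) + n*(24*m^2 + 24*m + 6)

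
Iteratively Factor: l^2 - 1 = (l - 1)*(l + 1)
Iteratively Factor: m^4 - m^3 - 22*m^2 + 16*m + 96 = (m - 4)*(m^3 + 3*m^2 - 10*m - 24) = (m - 4)*(m + 4)*(m^2 - m - 6) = (m - 4)*(m - 3)*(m + 4)*(m + 2)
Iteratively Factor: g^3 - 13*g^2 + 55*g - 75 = (g - 5)*(g^2 - 8*g + 15) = (g - 5)*(g - 3)*(g - 5)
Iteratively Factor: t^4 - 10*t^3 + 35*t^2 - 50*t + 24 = (t - 1)*(t^3 - 9*t^2 + 26*t - 24) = (t - 4)*(t - 1)*(t^2 - 5*t + 6) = (t - 4)*(t - 3)*(t - 1)*(t - 2)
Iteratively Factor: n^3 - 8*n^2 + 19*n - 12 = (n - 3)*(n^2 - 5*n + 4) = (n - 4)*(n - 3)*(n - 1)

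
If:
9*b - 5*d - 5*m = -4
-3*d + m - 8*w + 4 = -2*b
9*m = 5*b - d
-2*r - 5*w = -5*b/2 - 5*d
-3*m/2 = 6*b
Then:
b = 1/44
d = 41/44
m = -1/11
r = 1405/704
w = 51/352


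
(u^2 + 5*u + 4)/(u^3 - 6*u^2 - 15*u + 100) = (u + 1)/(u^2 - 10*u + 25)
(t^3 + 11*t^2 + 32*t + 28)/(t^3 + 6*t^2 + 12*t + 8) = (t + 7)/(t + 2)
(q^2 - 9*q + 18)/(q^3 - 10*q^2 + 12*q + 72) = (q - 3)/(q^2 - 4*q - 12)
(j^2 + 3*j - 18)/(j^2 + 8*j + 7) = (j^2 + 3*j - 18)/(j^2 + 8*j + 7)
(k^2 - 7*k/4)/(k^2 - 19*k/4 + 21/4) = k/(k - 3)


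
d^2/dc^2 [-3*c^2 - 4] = -6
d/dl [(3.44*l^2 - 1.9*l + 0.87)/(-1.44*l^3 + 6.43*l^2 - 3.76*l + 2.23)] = (4.9536*l^4 - 5.472*l^3 + 3.041*l^2 + 4.1542*l - 0.9658)/(2.0736*l^6 - 18.5184*l^5 + 52.1737*l^4 - 54.776*l^3 + 42.8154*l^2 - 16.7696*l + 4.9729)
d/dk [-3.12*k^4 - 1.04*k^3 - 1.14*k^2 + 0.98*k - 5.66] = -12.48*k^3 - 3.12*k^2 - 2.28*k + 0.98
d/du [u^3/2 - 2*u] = 3*u^2/2 - 2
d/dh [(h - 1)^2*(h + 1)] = (h - 1)*(3*h + 1)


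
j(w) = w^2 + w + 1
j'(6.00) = 13.00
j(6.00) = 43.00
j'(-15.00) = -29.00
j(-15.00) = 211.00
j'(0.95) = 2.90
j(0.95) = 2.85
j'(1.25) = 3.50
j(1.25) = 3.81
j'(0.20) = 1.40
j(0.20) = 1.24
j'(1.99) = 4.98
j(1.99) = 6.95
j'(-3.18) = -5.36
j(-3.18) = 7.93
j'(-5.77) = -10.54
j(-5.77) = 28.52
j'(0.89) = 2.78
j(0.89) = 2.68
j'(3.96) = 8.92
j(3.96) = 20.64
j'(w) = 2*w + 1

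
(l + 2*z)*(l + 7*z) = l^2 + 9*l*z + 14*z^2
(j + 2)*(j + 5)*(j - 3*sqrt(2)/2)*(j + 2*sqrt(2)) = j^4 + sqrt(2)*j^3/2 + 7*j^3 + 4*j^2 + 7*sqrt(2)*j^2/2 - 42*j + 5*sqrt(2)*j - 60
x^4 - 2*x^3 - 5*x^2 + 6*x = x*(x - 3)*(x - 1)*(x + 2)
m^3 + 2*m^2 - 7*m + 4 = (m - 1)^2*(m + 4)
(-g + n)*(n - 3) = -g*n + 3*g + n^2 - 3*n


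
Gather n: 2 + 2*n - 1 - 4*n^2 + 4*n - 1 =-4*n^2 + 6*n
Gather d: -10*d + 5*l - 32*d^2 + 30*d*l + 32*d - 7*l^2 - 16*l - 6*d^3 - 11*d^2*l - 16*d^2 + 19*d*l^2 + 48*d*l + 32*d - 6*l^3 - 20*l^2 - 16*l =-6*d^3 + d^2*(-11*l - 48) + d*(19*l^2 + 78*l + 54) - 6*l^3 - 27*l^2 - 27*l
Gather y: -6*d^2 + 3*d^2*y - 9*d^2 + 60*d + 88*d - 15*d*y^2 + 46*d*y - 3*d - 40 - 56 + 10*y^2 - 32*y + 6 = -15*d^2 + 145*d + y^2*(10 - 15*d) + y*(3*d^2 + 46*d - 32) - 90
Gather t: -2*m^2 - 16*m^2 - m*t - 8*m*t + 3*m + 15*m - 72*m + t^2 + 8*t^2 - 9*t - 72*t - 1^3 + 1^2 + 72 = -18*m^2 - 54*m + 9*t^2 + t*(-9*m - 81) + 72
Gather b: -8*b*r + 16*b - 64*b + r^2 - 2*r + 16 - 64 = b*(-8*r - 48) + r^2 - 2*r - 48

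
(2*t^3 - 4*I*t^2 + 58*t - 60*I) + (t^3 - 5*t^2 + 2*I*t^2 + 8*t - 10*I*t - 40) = 3*t^3 - 5*t^2 - 2*I*t^2 + 66*t - 10*I*t - 40 - 60*I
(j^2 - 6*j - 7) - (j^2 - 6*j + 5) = -12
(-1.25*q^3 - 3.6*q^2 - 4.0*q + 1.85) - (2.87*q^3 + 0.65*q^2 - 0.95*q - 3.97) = -4.12*q^3 - 4.25*q^2 - 3.05*q + 5.82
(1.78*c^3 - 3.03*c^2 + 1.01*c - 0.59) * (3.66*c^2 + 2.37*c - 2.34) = 6.5148*c^5 - 6.8712*c^4 - 7.6497*c^3 + 7.3245*c^2 - 3.7617*c + 1.3806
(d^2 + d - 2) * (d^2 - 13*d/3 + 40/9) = d^4 - 10*d^3/3 - 17*d^2/9 + 118*d/9 - 80/9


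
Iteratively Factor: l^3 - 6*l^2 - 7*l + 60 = (l - 5)*(l^2 - l - 12) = (l - 5)*(l + 3)*(l - 4)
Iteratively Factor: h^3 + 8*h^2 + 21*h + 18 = (h + 3)*(h^2 + 5*h + 6) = (h + 2)*(h + 3)*(h + 3)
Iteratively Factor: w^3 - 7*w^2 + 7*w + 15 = (w + 1)*(w^2 - 8*w + 15) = (w - 3)*(w + 1)*(w - 5)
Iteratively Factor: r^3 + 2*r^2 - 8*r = (r - 2)*(r^2 + 4*r) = (r - 2)*(r + 4)*(r)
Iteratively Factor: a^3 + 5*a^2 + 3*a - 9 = (a + 3)*(a^2 + 2*a - 3) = (a - 1)*(a + 3)*(a + 3)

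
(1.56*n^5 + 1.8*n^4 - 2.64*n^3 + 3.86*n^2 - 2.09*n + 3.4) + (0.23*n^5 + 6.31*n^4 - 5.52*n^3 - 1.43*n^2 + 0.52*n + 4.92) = 1.79*n^5 + 8.11*n^4 - 8.16*n^3 + 2.43*n^2 - 1.57*n + 8.32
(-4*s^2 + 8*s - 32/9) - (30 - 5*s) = -4*s^2 + 13*s - 302/9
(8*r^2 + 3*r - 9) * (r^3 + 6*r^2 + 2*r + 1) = 8*r^5 + 51*r^4 + 25*r^3 - 40*r^2 - 15*r - 9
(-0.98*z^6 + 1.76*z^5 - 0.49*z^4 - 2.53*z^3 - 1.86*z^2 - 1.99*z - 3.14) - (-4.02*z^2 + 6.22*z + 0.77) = -0.98*z^6 + 1.76*z^5 - 0.49*z^4 - 2.53*z^3 + 2.16*z^2 - 8.21*z - 3.91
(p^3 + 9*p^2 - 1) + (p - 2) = p^3 + 9*p^2 + p - 3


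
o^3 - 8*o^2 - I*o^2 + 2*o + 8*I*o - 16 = (o - 8)*(o - 2*I)*(o + I)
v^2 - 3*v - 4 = (v - 4)*(v + 1)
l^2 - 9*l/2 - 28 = (l - 8)*(l + 7/2)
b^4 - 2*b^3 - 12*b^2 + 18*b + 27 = (b - 3)^2*(b + 1)*(b + 3)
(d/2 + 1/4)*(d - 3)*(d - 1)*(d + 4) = d^4/2 + d^3/4 - 13*d^2/2 + 11*d/4 + 3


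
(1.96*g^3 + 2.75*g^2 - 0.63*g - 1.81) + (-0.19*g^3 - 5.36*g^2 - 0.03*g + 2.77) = 1.77*g^3 - 2.61*g^2 - 0.66*g + 0.96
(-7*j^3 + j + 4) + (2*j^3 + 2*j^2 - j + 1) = -5*j^3 + 2*j^2 + 5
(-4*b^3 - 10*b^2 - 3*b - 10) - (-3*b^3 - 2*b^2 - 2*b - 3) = -b^3 - 8*b^2 - b - 7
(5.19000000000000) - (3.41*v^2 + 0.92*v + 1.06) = -3.41*v^2 - 0.92*v + 4.13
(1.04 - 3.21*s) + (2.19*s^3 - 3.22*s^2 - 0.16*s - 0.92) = 2.19*s^3 - 3.22*s^2 - 3.37*s + 0.12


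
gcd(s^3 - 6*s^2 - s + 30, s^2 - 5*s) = s - 5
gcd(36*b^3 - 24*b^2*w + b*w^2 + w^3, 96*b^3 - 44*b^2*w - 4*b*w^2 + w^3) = -12*b^2 + 4*b*w + w^2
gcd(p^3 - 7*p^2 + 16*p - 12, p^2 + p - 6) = p - 2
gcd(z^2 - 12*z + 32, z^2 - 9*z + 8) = z - 8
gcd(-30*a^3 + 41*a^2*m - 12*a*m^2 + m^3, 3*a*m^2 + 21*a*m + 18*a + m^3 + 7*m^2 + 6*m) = 1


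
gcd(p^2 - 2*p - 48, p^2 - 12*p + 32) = p - 8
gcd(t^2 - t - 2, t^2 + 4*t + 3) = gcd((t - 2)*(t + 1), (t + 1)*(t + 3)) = t + 1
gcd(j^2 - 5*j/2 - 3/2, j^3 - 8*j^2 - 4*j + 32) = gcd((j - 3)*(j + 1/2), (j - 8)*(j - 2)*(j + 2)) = 1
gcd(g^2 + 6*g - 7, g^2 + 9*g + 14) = g + 7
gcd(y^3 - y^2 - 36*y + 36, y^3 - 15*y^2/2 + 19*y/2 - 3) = y^2 - 7*y + 6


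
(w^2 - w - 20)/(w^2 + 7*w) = (w^2 - w - 20)/(w*(w + 7))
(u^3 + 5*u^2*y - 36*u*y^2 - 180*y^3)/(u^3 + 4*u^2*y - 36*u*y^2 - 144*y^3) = (u + 5*y)/(u + 4*y)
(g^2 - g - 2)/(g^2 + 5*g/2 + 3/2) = 2*(g - 2)/(2*g + 3)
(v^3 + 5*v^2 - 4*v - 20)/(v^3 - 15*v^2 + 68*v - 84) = (v^2 + 7*v + 10)/(v^2 - 13*v + 42)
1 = 1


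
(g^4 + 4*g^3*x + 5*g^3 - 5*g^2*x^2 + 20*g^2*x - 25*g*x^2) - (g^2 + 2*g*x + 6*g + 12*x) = g^4 + 4*g^3*x + 5*g^3 - 5*g^2*x^2 + 20*g^2*x - g^2 - 25*g*x^2 - 2*g*x - 6*g - 12*x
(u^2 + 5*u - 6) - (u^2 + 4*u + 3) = u - 9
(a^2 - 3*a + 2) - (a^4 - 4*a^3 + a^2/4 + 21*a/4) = -a^4 + 4*a^3 + 3*a^2/4 - 33*a/4 + 2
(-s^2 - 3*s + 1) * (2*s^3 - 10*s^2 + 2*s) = -2*s^5 + 4*s^4 + 30*s^3 - 16*s^2 + 2*s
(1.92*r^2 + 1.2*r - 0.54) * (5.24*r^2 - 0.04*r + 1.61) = 10.0608*r^4 + 6.2112*r^3 + 0.2136*r^2 + 1.9536*r - 0.8694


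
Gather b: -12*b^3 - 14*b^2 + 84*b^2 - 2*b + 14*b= -12*b^3 + 70*b^2 + 12*b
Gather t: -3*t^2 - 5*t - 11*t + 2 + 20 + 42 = -3*t^2 - 16*t + 64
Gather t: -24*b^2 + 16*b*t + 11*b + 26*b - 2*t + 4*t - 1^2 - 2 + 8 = -24*b^2 + 37*b + t*(16*b + 2) + 5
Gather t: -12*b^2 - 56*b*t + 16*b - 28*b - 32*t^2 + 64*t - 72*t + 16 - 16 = -12*b^2 - 12*b - 32*t^2 + t*(-56*b - 8)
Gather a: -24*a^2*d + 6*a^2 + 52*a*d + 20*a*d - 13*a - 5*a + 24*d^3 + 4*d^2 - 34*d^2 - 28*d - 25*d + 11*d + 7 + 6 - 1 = a^2*(6 - 24*d) + a*(72*d - 18) + 24*d^3 - 30*d^2 - 42*d + 12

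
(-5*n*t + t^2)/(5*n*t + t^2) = (-5*n + t)/(5*n + t)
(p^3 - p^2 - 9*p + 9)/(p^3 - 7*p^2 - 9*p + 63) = (p - 1)/(p - 7)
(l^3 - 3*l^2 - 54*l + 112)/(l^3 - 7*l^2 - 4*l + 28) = (l^2 - l - 56)/(l^2 - 5*l - 14)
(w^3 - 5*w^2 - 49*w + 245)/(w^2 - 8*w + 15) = (w^2 - 49)/(w - 3)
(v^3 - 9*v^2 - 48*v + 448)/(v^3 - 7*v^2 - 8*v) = (v^2 - v - 56)/(v*(v + 1))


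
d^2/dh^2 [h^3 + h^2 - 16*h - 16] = 6*h + 2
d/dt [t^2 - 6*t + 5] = 2*t - 6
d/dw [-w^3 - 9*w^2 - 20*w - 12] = -3*w^2 - 18*w - 20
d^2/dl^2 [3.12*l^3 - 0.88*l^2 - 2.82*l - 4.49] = 18.72*l - 1.76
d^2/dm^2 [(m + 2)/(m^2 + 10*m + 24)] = 2*(4*(m + 2)*(m + 5)^2 - 3*(m + 4)*(m^2 + 10*m + 24))/(m^2 + 10*m + 24)^3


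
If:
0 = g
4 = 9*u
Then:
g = 0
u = 4/9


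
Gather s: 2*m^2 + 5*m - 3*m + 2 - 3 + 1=2*m^2 + 2*m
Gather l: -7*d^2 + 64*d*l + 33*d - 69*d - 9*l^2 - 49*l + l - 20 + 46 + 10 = -7*d^2 - 36*d - 9*l^2 + l*(64*d - 48) + 36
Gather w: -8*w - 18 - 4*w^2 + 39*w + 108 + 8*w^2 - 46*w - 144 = 4*w^2 - 15*w - 54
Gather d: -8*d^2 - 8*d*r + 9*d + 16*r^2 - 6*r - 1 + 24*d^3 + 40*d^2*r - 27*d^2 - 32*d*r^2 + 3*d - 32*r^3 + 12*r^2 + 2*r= 24*d^3 + d^2*(40*r - 35) + d*(-32*r^2 - 8*r + 12) - 32*r^3 + 28*r^2 - 4*r - 1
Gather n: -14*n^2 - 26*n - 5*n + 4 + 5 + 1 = -14*n^2 - 31*n + 10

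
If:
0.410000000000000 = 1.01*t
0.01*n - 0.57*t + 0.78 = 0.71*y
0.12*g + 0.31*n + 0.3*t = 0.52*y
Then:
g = 140.710396039604 - 179.083333333333*y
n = 71.0*y - 54.8613861386139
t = 0.41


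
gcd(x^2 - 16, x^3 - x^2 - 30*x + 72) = x - 4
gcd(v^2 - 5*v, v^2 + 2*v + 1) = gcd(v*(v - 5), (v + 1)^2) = 1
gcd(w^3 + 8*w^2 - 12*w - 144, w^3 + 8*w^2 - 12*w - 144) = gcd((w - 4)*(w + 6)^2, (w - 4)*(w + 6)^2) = w^3 + 8*w^2 - 12*w - 144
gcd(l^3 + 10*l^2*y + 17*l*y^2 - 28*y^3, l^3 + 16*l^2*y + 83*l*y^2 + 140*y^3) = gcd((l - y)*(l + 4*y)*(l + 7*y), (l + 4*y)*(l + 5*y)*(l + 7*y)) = l^2 + 11*l*y + 28*y^2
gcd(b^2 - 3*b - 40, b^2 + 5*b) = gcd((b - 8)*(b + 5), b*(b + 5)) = b + 5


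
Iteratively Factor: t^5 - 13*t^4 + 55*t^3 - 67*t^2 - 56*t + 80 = (t - 4)*(t^4 - 9*t^3 + 19*t^2 + 9*t - 20) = (t - 4)*(t - 1)*(t^3 - 8*t^2 + 11*t + 20) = (t - 4)*(t - 1)*(t + 1)*(t^2 - 9*t + 20) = (t - 4)^2*(t - 1)*(t + 1)*(t - 5)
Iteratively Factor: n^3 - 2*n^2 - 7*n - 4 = (n + 1)*(n^2 - 3*n - 4) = (n + 1)^2*(n - 4)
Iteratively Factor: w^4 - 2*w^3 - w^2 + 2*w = (w - 1)*(w^3 - w^2 - 2*w) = (w - 1)*(w + 1)*(w^2 - 2*w) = w*(w - 1)*(w + 1)*(w - 2)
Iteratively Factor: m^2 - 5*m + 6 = (m - 3)*(m - 2)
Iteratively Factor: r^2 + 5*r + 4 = (r + 1)*(r + 4)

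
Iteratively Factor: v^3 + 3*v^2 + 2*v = (v + 1)*(v^2 + 2*v) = (v + 1)*(v + 2)*(v)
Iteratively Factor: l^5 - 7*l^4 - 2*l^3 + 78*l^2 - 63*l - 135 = (l - 5)*(l^4 - 2*l^3 - 12*l^2 + 18*l + 27) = (l - 5)*(l + 1)*(l^3 - 3*l^2 - 9*l + 27) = (l - 5)*(l + 1)*(l + 3)*(l^2 - 6*l + 9) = (l - 5)*(l - 3)*(l + 1)*(l + 3)*(l - 3)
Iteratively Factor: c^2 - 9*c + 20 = (c - 4)*(c - 5)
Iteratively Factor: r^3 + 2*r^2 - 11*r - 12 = (r + 4)*(r^2 - 2*r - 3) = (r + 1)*(r + 4)*(r - 3)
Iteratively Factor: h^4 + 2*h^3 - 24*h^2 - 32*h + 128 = (h - 2)*(h^3 + 4*h^2 - 16*h - 64) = (h - 4)*(h - 2)*(h^2 + 8*h + 16) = (h - 4)*(h - 2)*(h + 4)*(h + 4)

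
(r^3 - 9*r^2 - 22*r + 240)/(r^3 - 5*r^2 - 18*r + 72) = (r^2 - 3*r - 40)/(r^2 + r - 12)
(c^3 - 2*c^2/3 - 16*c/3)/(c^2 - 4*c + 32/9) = 3*c*(c + 2)/(3*c - 4)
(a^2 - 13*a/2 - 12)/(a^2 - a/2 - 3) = (a - 8)/(a - 2)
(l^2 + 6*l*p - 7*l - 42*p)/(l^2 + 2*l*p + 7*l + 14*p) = (l^2 + 6*l*p - 7*l - 42*p)/(l^2 + 2*l*p + 7*l + 14*p)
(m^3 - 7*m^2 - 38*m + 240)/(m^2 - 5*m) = m - 2 - 48/m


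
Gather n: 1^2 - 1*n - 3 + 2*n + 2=n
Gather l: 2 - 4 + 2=0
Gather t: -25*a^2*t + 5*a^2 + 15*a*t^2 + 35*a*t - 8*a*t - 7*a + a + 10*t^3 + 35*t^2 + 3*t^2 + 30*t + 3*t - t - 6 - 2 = 5*a^2 - 6*a + 10*t^3 + t^2*(15*a + 38) + t*(-25*a^2 + 27*a + 32) - 8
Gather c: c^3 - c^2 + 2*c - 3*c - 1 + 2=c^3 - c^2 - c + 1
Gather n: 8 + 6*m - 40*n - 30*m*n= 6*m + n*(-30*m - 40) + 8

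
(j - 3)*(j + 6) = j^2 + 3*j - 18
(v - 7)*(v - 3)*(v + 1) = v^3 - 9*v^2 + 11*v + 21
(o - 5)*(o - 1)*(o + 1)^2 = o^4 - 4*o^3 - 6*o^2 + 4*o + 5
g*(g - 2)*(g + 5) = g^3 + 3*g^2 - 10*g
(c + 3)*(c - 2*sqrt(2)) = c^2 - 2*sqrt(2)*c + 3*c - 6*sqrt(2)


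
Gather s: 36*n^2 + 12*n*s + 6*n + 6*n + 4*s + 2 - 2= 36*n^2 + 12*n + s*(12*n + 4)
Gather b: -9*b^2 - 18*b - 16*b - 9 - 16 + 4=-9*b^2 - 34*b - 21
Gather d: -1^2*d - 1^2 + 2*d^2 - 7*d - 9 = 2*d^2 - 8*d - 10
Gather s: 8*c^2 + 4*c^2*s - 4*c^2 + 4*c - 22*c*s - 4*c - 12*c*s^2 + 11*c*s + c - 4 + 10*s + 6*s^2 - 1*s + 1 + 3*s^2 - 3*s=4*c^2 + c + s^2*(9 - 12*c) + s*(4*c^2 - 11*c + 6) - 3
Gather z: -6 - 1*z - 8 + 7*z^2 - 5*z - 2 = 7*z^2 - 6*z - 16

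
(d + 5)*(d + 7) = d^2 + 12*d + 35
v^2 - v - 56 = (v - 8)*(v + 7)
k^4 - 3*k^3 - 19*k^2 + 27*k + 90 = (k - 5)*(k - 3)*(k + 2)*(k + 3)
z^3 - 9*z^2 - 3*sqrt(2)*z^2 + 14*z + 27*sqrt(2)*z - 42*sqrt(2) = (z - 7)*(z - 2)*(z - 3*sqrt(2))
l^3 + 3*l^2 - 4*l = l*(l - 1)*(l + 4)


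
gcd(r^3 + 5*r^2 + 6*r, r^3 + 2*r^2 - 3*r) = r^2 + 3*r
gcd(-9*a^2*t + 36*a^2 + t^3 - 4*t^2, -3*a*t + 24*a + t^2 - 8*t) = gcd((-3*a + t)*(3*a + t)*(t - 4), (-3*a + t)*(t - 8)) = -3*a + t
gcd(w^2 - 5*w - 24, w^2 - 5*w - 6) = 1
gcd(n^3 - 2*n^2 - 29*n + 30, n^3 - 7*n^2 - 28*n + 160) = n + 5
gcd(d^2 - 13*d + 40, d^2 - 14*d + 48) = d - 8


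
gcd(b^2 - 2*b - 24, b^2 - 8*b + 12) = b - 6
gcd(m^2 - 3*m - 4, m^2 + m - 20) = m - 4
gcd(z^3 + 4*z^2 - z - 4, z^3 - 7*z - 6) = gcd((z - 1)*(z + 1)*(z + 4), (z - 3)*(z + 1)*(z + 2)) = z + 1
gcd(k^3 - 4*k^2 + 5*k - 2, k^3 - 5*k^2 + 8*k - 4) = k^2 - 3*k + 2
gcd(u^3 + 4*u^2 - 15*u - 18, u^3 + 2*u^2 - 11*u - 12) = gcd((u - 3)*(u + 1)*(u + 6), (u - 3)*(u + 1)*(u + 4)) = u^2 - 2*u - 3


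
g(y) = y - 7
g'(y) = 1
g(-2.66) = -9.66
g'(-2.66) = 1.00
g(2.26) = -4.74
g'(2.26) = 1.00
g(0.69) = -6.31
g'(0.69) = 1.00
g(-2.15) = -9.15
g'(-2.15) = 1.00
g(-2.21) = -9.21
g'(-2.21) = 1.00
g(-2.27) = -9.27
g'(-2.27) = 1.00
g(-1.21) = -8.21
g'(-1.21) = 1.00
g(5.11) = -1.89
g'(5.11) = 1.00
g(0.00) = -7.00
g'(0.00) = 1.00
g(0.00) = -7.00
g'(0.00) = 1.00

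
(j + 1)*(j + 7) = j^2 + 8*j + 7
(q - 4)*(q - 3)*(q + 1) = q^3 - 6*q^2 + 5*q + 12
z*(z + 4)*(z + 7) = z^3 + 11*z^2 + 28*z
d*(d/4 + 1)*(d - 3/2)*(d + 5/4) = d^4/4 + 15*d^3/16 - 23*d^2/32 - 15*d/8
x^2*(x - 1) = x^3 - x^2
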